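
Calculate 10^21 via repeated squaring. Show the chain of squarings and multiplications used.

Computing 10^21 by squaring (build up from 10^1; each line after the first costs one multiplication):

10^1 = 10
10^2 = (10^1)^2 = 10^2 = 100
10^4 = (10^2)^2 = 100^2 = 10000
10^5 = 10 * 10^4 = 10 * 10000 = 100000
10^10 = (10^5)^2 = 100000^2 = 10000000000
10^20 = (10^10)^2 = 10000000000^2 = 100000000000000000000
10^21 = 10 * 10^20 = 10 * 100000000000000000000 = 1000000000000000000000

Result: 1000000000000000000000
Multiplications needed: 6 (6 lines after 10^1)

10^21 = 1000000000000000000000. Using exponentiation by squaring, this requires 6 multiplications. The key idea: if the exponent is even, square the half-power; if odd, multiply by the base once.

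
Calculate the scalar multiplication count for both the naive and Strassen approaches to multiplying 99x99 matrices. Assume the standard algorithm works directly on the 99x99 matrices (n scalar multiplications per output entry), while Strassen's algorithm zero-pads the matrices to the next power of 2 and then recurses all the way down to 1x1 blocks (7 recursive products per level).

Matrix multiplication for 99x99 matrices:

Strassen's algorithm requires power-of-2 dimensions. Pad 99x99 to 128x128 (next power of 2).

Standard algorithm: 99^3 = 970299 multiplications
Strassen's algorithm: 7^(log2(128)) = 7^7 = 823543 multiplications
Savings: 970299 - 823543 = 146756 multiplications

Standard: 970299 multiplications (99^3). Strassen: 823543 multiplications (7^7, after padding to 128x128). Strassen reduces 8 recursive multiplications to 7 at each level.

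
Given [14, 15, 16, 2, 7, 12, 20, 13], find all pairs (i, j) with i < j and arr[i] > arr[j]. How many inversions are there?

Finding inversions in [14, 15, 16, 2, 7, 12, 20, 13]:

(0, 3): arr[0]=14 > arr[3]=2
(0, 4): arr[0]=14 > arr[4]=7
(0, 5): arr[0]=14 > arr[5]=12
(0, 7): arr[0]=14 > arr[7]=13
(1, 3): arr[1]=15 > arr[3]=2
(1, 4): arr[1]=15 > arr[4]=7
(1, 5): arr[1]=15 > arr[5]=12
(1, 7): arr[1]=15 > arr[7]=13
(2, 3): arr[2]=16 > arr[3]=2
(2, 4): arr[2]=16 > arr[4]=7
(2, 5): arr[2]=16 > arr[5]=12
(2, 7): arr[2]=16 > arr[7]=13
(6, 7): arr[6]=20 > arr[7]=13

Total inversions: 13

The array has 13 inversion(s): (0,3), (0,4), (0,5), (0,7), (1,3), (1,4), (1,5), (1,7), (2,3), (2,4), (2,5), (2,7), (6,7). Each pair (i,j) satisfies i < j and arr[i] > arr[j].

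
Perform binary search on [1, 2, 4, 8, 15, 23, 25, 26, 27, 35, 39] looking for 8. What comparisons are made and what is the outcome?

Binary search for 8 in [1, 2, 4, 8, 15, 23, 25, 26, 27, 35, 39]:

lo=0, hi=10, mid=5, arr[mid]=23 -> 23 > 8, search left half
lo=0, hi=4, mid=2, arr[mid]=4 -> 4 < 8, search right half
lo=3, hi=4, mid=3, arr[mid]=8 -> Found target at index 3!

Binary search finds 8 at index 3 after 3 comparisons. The search repeatedly halves the search space by comparing with the middle element.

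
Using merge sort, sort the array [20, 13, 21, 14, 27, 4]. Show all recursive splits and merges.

Merge sort trace:

Split: [20, 13, 21, 14, 27, 4] -> [20, 13, 21] and [14, 27, 4]
  Split: [20, 13, 21] -> [20] and [13, 21]
    Split: [13, 21] -> [13] and [21]
    Merge: [13] + [21] -> [13, 21]
  Merge: [20] + [13, 21] -> [13, 20, 21]
  Split: [14, 27, 4] -> [14] and [27, 4]
    Split: [27, 4] -> [27] and [4]
    Merge: [27] + [4] -> [4, 27]
  Merge: [14] + [4, 27] -> [4, 14, 27]
Merge: [13, 20, 21] + [4, 14, 27] -> [4, 13, 14, 20, 21, 27]

Final sorted array: [4, 13, 14, 20, 21, 27]

The merge sort proceeds by recursively splitting the array and merging sorted halves.
After all merges, the sorted array is [4, 13, 14, 20, 21, 27].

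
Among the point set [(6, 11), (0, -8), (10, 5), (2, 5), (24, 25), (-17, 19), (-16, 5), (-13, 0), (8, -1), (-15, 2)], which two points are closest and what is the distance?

Computing all pairwise distances among 10 points:

d((6, 11), (0, -8)) = 19.9249
d((6, 11), (10, 5)) = 7.2111
d((6, 11), (2, 5)) = 7.2111
d((6, 11), (24, 25)) = 22.8035
d((6, 11), (-17, 19)) = 24.3516
d((6, 11), (-16, 5)) = 22.8035
d((6, 11), (-13, 0)) = 21.9545
d((6, 11), (8, -1)) = 12.1655
d((6, 11), (-15, 2)) = 22.8473
d((0, -8), (10, 5)) = 16.4012
d((0, -8), (2, 5)) = 13.1529
d((0, -8), (24, 25)) = 40.8044
d((0, -8), (-17, 19)) = 31.9061
d((0, -8), (-16, 5)) = 20.6155
d((0, -8), (-13, 0)) = 15.2643
d((0, -8), (8, -1)) = 10.6301
d((0, -8), (-15, 2)) = 18.0278
d((10, 5), (2, 5)) = 8.0
d((10, 5), (24, 25)) = 24.4131
d((10, 5), (-17, 19)) = 30.4138
d((10, 5), (-16, 5)) = 26.0
d((10, 5), (-13, 0)) = 23.5372
d((10, 5), (8, -1)) = 6.3246
d((10, 5), (-15, 2)) = 25.1794
d((2, 5), (24, 25)) = 29.7321
d((2, 5), (-17, 19)) = 23.6008
d((2, 5), (-16, 5)) = 18.0
d((2, 5), (-13, 0)) = 15.8114
d((2, 5), (8, -1)) = 8.4853
d((2, 5), (-15, 2)) = 17.2627
d((24, 25), (-17, 19)) = 41.4367
d((24, 25), (-16, 5)) = 44.7214
d((24, 25), (-13, 0)) = 44.6542
d((24, 25), (8, -1)) = 30.5287
d((24, 25), (-15, 2)) = 45.2769
d((-17, 19), (-16, 5)) = 14.0357
d((-17, 19), (-13, 0)) = 19.4165
d((-17, 19), (8, -1)) = 32.0156
d((-17, 19), (-15, 2)) = 17.1172
d((-16, 5), (-13, 0)) = 5.831
d((-16, 5), (8, -1)) = 24.7386
d((-16, 5), (-15, 2)) = 3.1623
d((-13, 0), (8, -1)) = 21.0238
d((-13, 0), (-15, 2)) = 2.8284 <-- minimum
d((8, -1), (-15, 2)) = 23.1948

Closest pair: (-13, 0) and (-15, 2) with distance 2.8284

The closest pair is (-13, 0) and (-15, 2) with Euclidean distance 2.8284. For 10 points, brute-force pairwise comparison is shown above. For large n, the divide-and-conquer algorithm (sort by x, recurse on halves, check the dividing strip) achieves O(n log n).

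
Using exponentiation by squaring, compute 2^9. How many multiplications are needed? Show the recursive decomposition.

Computing 2^9 by squaring (build up from 2^1; each line after the first costs one multiplication):

2^1 = 2
2^2 = (2^1)^2 = 2^2 = 4
2^4 = (2^2)^2 = 4^2 = 16
2^8 = (2^4)^2 = 16^2 = 256
2^9 = 2 * 2^8 = 2 * 256 = 512

Result: 512
Multiplications needed: 4 (4 lines after 2^1)

2^9 = 512. Using exponentiation by squaring, this requires 4 multiplications. The key idea: if the exponent is even, square the half-power; if odd, multiply by the base once.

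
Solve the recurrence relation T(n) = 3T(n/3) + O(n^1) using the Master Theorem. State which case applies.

Master Theorem for T(n) = 3T(n/3) + O(n^1):

a = 3, b = 3, c = 1
log_b(a) = log_3(3) = 1.0000

Case 2: c = 1 = log_3(3) = 1.0000
T(n) = O(n^1 log n) = O(n log n)

For T(n) = 3T(n/3) + O(n^1): log_3(3) = 1.0000. This is Case 2 of the Master Theorem (c = log_b(a), equal work at all levels), giving O(n log n).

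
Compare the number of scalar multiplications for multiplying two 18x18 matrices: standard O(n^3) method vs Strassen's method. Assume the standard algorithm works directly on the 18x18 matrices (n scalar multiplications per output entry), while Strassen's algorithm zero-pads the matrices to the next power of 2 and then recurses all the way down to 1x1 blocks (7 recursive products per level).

Matrix multiplication for 18x18 matrices:

Strassen's algorithm requires power-of-2 dimensions. Pad 18x18 to 32x32 (next power of 2).

Standard algorithm: 18^3 = 5832 multiplications
Strassen's algorithm: 7^(log2(32)) = 7^5 = 16807 multiplications
Difference: 5832 - 16807 = -10975 (Strassen uses MORE here due to padding overhead — for small or just-over-power-of-2 n, padding can outweigh the per-level savings)

Standard: 5832 multiplications (18^3). Strassen: 16807 multiplications (7^5, after padding to 32x32). Strassen reduces 8 recursive multiplications to 7 at each level.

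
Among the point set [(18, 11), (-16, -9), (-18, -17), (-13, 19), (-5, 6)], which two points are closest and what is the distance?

Computing all pairwise distances among 5 points:

d((18, 11), (-16, -9)) = 39.4462
d((18, 11), (-18, -17)) = 45.607
d((18, 11), (-13, 19)) = 32.0156
d((18, 11), (-5, 6)) = 23.5372
d((-16, -9), (-18, -17)) = 8.2462 <-- minimum
d((-16, -9), (-13, 19)) = 28.1603
d((-16, -9), (-5, 6)) = 18.6011
d((-18, -17), (-13, 19)) = 36.3456
d((-18, -17), (-5, 6)) = 26.4197
d((-13, 19), (-5, 6)) = 15.2643

Closest pair: (-16, -9) and (-18, -17) with distance 8.2462

The closest pair is (-16, -9) and (-18, -17) with Euclidean distance 8.2462. For 5 points, brute-force pairwise comparison is shown above. For large n, the divide-and-conquer algorithm (sort by x, recurse on halves, check the dividing strip) achieves O(n log n).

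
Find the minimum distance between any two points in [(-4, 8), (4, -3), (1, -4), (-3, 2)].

Computing all pairwise distances among 4 points:

d((-4, 8), (4, -3)) = 13.6015
d((-4, 8), (1, -4)) = 13.0
d((-4, 8), (-3, 2)) = 6.0828
d((4, -3), (1, -4)) = 3.1623 <-- minimum
d((4, -3), (-3, 2)) = 8.6023
d((1, -4), (-3, 2)) = 7.2111

Closest pair: (4, -3) and (1, -4) with distance 3.1623

The closest pair is (4, -3) and (1, -4) with Euclidean distance 3.1623. For 4 points, brute-force pairwise comparison is shown above. For large n, the divide-and-conquer algorithm (sort by x, recurse on halves, check the dividing strip) achieves O(n log n).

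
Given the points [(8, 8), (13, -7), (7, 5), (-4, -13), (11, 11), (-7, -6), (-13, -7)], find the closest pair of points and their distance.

Computing all pairwise distances among 7 points:

d((8, 8), (13, -7)) = 15.8114
d((8, 8), (7, 5)) = 3.1623 <-- minimum
d((8, 8), (-4, -13)) = 24.1868
d((8, 8), (11, 11)) = 4.2426
d((8, 8), (-7, -6)) = 20.5183
d((8, 8), (-13, -7)) = 25.807
d((13, -7), (7, 5)) = 13.4164
d((13, -7), (-4, -13)) = 18.0278
d((13, -7), (11, 11)) = 18.1108
d((13, -7), (-7, -6)) = 20.025
d((13, -7), (-13, -7)) = 26.0
d((7, 5), (-4, -13)) = 21.095
d((7, 5), (11, 11)) = 7.2111
d((7, 5), (-7, -6)) = 17.8045
d((7, 5), (-13, -7)) = 23.3238
d((-4, -13), (11, 11)) = 28.3019
d((-4, -13), (-7, -6)) = 7.6158
d((-4, -13), (-13, -7)) = 10.8167
d((11, 11), (-7, -6)) = 24.7588
d((11, 11), (-13, -7)) = 30.0
d((-7, -6), (-13, -7)) = 6.0828

Closest pair: (8, 8) and (7, 5) with distance 3.1623

The closest pair is (8, 8) and (7, 5) with Euclidean distance 3.1623. For 7 points, brute-force pairwise comparison is shown above. For large n, the divide-and-conquer algorithm (sort by x, recurse on halves, check the dividing strip) achieves O(n log n).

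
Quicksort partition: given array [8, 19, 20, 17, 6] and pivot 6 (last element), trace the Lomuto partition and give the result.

Lomuto partition with pivot = 6:

Initial array: [8, 19, 20, 17, 6]

arr[0]=8 > 6: no swap
arr[1]=19 > 6: no swap
arr[2]=20 > 6: no swap
arr[3]=17 > 6: no swap

Place pivot at position 0: [6, 19, 20, 17, 8]
Pivot position: 0

After partitioning with pivot 6, the array becomes [6, 19, 20, 17, 8]. The pivot is placed at index 0. All elements to the left of the pivot are <= 6, and all elements to the right are > 6.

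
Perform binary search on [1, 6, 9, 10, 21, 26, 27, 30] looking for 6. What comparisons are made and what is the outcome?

Binary search for 6 in [1, 6, 9, 10, 21, 26, 27, 30]:

lo=0, hi=7, mid=3, arr[mid]=10 -> 10 > 6, search left half
lo=0, hi=2, mid=1, arr[mid]=6 -> Found target at index 1!

Binary search finds 6 at index 1 after 2 comparisons. The search repeatedly halves the search space by comparing with the middle element.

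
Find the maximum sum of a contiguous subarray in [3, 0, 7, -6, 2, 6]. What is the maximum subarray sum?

Using Kadane's algorithm on [3, 0, 7, -6, 2, 6]:

Scanning through the array:
Position 1 (value 0): max_ending_here = 3, max_so_far = 3
Position 2 (value 7): max_ending_here = 10, max_so_far = 10
Position 3 (value -6): max_ending_here = 4, max_so_far = 10
Position 4 (value 2): max_ending_here = 6, max_so_far = 10
Position 5 (value 6): max_ending_here = 12, max_so_far = 12

Maximum subarray: [3, 0, 7, -6, 2, 6]
Maximum sum: 12

The maximum subarray is [3, 0, 7, -6, 2, 6] with sum 12. This subarray runs from index 0 to index 5.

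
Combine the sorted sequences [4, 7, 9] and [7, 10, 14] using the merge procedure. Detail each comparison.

Merging process:

Compare 4 vs 7: take 4 from left. Merged: [4]
Compare 7 vs 7: take 7 from left. Merged: [4, 7]
Compare 9 vs 7: take 7 from right. Merged: [4, 7, 7]
Compare 9 vs 10: take 9 from left. Merged: [4, 7, 7, 9]
Append remaining from right: [10, 14]. Merged: [4, 7, 7, 9, 10, 14]

Final merged array: [4, 7, 7, 9, 10, 14]
Total comparisons: 4

The merged array is [4, 7, 7, 9, 10, 14], requiring 4 comparisons. The merge step runs in O(n) time where n is the total number of elements.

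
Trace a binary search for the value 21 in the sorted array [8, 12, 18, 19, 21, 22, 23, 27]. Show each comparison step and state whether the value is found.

Binary search for 21 in [8, 12, 18, 19, 21, 22, 23, 27]:

lo=0, hi=7, mid=3, arr[mid]=19 -> 19 < 21, search right half
lo=4, hi=7, mid=5, arr[mid]=22 -> 22 > 21, search left half
lo=4, hi=4, mid=4, arr[mid]=21 -> Found target at index 4!

Binary search finds 21 at index 4 after 3 comparisons. The search repeatedly halves the search space by comparing with the middle element.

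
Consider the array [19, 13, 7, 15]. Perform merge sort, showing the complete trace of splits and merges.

Merge sort trace:

Split: [19, 13, 7, 15] -> [19, 13] and [7, 15]
  Split: [19, 13] -> [19] and [13]
  Merge: [19] + [13] -> [13, 19]
  Split: [7, 15] -> [7] and [15]
  Merge: [7] + [15] -> [7, 15]
Merge: [13, 19] + [7, 15] -> [7, 13, 15, 19]

Final sorted array: [7, 13, 15, 19]

The merge sort proceeds by recursively splitting the array and merging sorted halves.
After all merges, the sorted array is [7, 13, 15, 19].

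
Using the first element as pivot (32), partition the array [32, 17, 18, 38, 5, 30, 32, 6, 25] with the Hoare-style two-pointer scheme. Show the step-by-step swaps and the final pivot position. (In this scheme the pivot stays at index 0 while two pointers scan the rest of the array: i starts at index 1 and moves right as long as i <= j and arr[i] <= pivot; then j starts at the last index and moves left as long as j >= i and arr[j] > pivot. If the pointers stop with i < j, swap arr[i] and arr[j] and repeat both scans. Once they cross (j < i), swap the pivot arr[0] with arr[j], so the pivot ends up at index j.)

Hoare-style two-pointer partition with pivot = 32:

Initial array: [32, 17, 18, 38, 5, 30, 32, 6, 25]

Pointers start at i = 1, j = 8.
i stops at index 3 (arr[3]=38 > 32), j stops at index 8 (arr[8]=25 <= 32): swap arr[3] and arr[8], array becomes [32, 17, 18, 25, 5, 30, 32, 6, 38]
i ends at 8, j ends at 7: the pointers have crossed (j < i), so scanning stops.

Swap pivot arr[0] with arr[7] to place pivot at position 7: [6, 17, 18, 25, 5, 30, 32, 32, 38]
Pivot position: 7

After partitioning with pivot 32, the array becomes [6, 17, 18, 25, 5, 30, 32, 32, 38]. The pivot is placed at index 7. All elements to the left of the pivot are <= 32, and all elements to the right are > 32.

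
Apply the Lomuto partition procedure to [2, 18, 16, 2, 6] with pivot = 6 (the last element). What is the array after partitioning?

Lomuto partition with pivot = 6:

Initial array: [2, 18, 16, 2, 6]

arr[0]=2 <= 6: swap with position 0, array becomes [2, 18, 16, 2, 6]
arr[1]=18 > 6: no swap
arr[2]=16 > 6: no swap
arr[3]=2 <= 6: swap with position 1, array becomes [2, 2, 16, 18, 6]

Place pivot at position 2: [2, 2, 6, 18, 16]
Pivot position: 2

After partitioning with pivot 6, the array becomes [2, 2, 6, 18, 16]. The pivot is placed at index 2. All elements to the left of the pivot are <= 6, and all elements to the right are > 6.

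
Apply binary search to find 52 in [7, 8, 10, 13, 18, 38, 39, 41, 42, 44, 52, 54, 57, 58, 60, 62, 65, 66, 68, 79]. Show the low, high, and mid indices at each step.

Binary search for 52 in [7, 8, 10, 13, 18, 38, 39, 41, 42, 44, 52, 54, 57, 58, 60, 62, 65, 66, 68, 79]:

lo=0, hi=19, mid=9, arr[mid]=44 -> 44 < 52, search right half
lo=10, hi=19, mid=14, arr[mid]=60 -> 60 > 52, search left half
lo=10, hi=13, mid=11, arr[mid]=54 -> 54 > 52, search left half
lo=10, hi=10, mid=10, arr[mid]=52 -> Found target at index 10!

Binary search finds 52 at index 10 after 4 comparisons. The search repeatedly halves the search space by comparing with the middle element.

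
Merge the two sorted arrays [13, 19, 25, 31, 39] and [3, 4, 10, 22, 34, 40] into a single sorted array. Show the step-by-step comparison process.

Merging process:

Compare 13 vs 3: take 3 from right. Merged: [3]
Compare 13 vs 4: take 4 from right. Merged: [3, 4]
Compare 13 vs 10: take 10 from right. Merged: [3, 4, 10]
Compare 13 vs 22: take 13 from left. Merged: [3, 4, 10, 13]
Compare 19 vs 22: take 19 from left. Merged: [3, 4, 10, 13, 19]
Compare 25 vs 22: take 22 from right. Merged: [3, 4, 10, 13, 19, 22]
Compare 25 vs 34: take 25 from left. Merged: [3, 4, 10, 13, 19, 22, 25]
Compare 31 vs 34: take 31 from left. Merged: [3, 4, 10, 13, 19, 22, 25, 31]
Compare 39 vs 34: take 34 from right. Merged: [3, 4, 10, 13, 19, 22, 25, 31, 34]
Compare 39 vs 40: take 39 from left. Merged: [3, 4, 10, 13, 19, 22, 25, 31, 34, 39]
Append remaining from right: [40]. Merged: [3, 4, 10, 13, 19, 22, 25, 31, 34, 39, 40]

Final merged array: [3, 4, 10, 13, 19, 22, 25, 31, 34, 39, 40]
Total comparisons: 10

The merged array is [3, 4, 10, 13, 19, 22, 25, 31, 34, 39, 40], requiring 10 comparisons. The merge step runs in O(n) time where n is the total number of elements.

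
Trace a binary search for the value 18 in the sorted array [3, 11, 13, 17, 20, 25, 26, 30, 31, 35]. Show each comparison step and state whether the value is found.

Binary search for 18 in [3, 11, 13, 17, 20, 25, 26, 30, 31, 35]:

lo=0, hi=9, mid=4, arr[mid]=20 -> 20 > 18, search left half
lo=0, hi=3, mid=1, arr[mid]=11 -> 11 < 18, search right half
lo=2, hi=3, mid=2, arr[mid]=13 -> 13 < 18, search right half
lo=3, hi=3, mid=3, arr[mid]=17 -> 17 < 18, search right half
lo=4 > hi=3, target 18 not found

Binary search determines that 18 is not in the array after 4 comparisons. The search space was exhausted without finding the target.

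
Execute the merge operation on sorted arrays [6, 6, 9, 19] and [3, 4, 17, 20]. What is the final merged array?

Merging process:

Compare 6 vs 3: take 3 from right. Merged: [3]
Compare 6 vs 4: take 4 from right. Merged: [3, 4]
Compare 6 vs 17: take 6 from left. Merged: [3, 4, 6]
Compare 6 vs 17: take 6 from left. Merged: [3, 4, 6, 6]
Compare 9 vs 17: take 9 from left. Merged: [3, 4, 6, 6, 9]
Compare 19 vs 17: take 17 from right. Merged: [3, 4, 6, 6, 9, 17]
Compare 19 vs 20: take 19 from left. Merged: [3, 4, 6, 6, 9, 17, 19]
Append remaining from right: [20]. Merged: [3, 4, 6, 6, 9, 17, 19, 20]

Final merged array: [3, 4, 6, 6, 9, 17, 19, 20]
Total comparisons: 7

The merged array is [3, 4, 6, 6, 9, 17, 19, 20], requiring 7 comparisons. The merge step runs in O(n) time where n is the total number of elements.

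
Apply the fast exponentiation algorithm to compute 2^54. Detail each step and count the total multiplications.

Computing 2^54 by squaring (build up from 2^1; each line after the first costs one multiplication):

2^1 = 2
2^2 = (2^1)^2 = 2^2 = 4
2^3 = 2 * 2^2 = 2 * 4 = 8
2^6 = (2^3)^2 = 8^2 = 64
2^12 = (2^6)^2 = 64^2 = 4096
2^13 = 2 * 2^12 = 2 * 4096 = 8192
2^26 = (2^13)^2 = 8192^2 = 67108864
2^27 = 2 * 2^26 = 2 * 67108864 = 134217728
2^54 = (2^27)^2 = 134217728^2 = 18014398509481984

Result: 18014398509481984
Multiplications needed: 8 (8 lines after 2^1)

2^54 = 18014398509481984. Using exponentiation by squaring, this requires 8 multiplications. The key idea: if the exponent is even, square the half-power; if odd, multiply by the base once.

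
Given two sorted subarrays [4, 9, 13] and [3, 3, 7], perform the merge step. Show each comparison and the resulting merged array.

Merging process:

Compare 4 vs 3: take 3 from right. Merged: [3]
Compare 4 vs 3: take 3 from right. Merged: [3, 3]
Compare 4 vs 7: take 4 from left. Merged: [3, 3, 4]
Compare 9 vs 7: take 7 from right. Merged: [3, 3, 4, 7]
Append remaining from left: [9, 13]. Merged: [3, 3, 4, 7, 9, 13]

Final merged array: [3, 3, 4, 7, 9, 13]
Total comparisons: 4

The merged array is [3, 3, 4, 7, 9, 13], requiring 4 comparisons. The merge step runs in O(n) time where n is the total number of elements.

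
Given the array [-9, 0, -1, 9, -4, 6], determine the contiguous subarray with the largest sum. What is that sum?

Using Kadane's algorithm on [-9, 0, -1, 9, -4, 6]:

Scanning through the array:
Position 1 (value 0): max_ending_here = 0, max_so_far = 0
Position 2 (value -1): max_ending_here = -1, max_so_far = 0
Position 3 (value 9): max_ending_here = 9, max_so_far = 9
Position 4 (value -4): max_ending_here = 5, max_so_far = 9
Position 5 (value 6): max_ending_here = 11, max_so_far = 11

Maximum subarray: [9, -4, 6]
Maximum sum: 11

The maximum subarray is [9, -4, 6] with sum 11. This subarray runs from index 3 to index 5.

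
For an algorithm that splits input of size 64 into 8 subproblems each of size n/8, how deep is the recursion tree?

For divide and conquer with division factor 8:

Problem sizes at each level:
Level 0: 64
Level 1: 8
Level 2: 1

The root is level 0 and the size-1 base case is level 2 (the tree spans levels 0 through 2, i.e. 3 levels counting the root), so the depth is the number of divisions: log_8(64) = 2

The recursion tree depth is log_8(64) = 2. At each level, the problem size is divided by 8, so it takes 2 divisions to reduce to a base case of size 1. The algorithm makes 8 recursive calls at each level.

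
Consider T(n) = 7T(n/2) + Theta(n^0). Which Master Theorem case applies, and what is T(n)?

Master Theorem for T(n) = 7T(n/2) + O(n^0):

a = 7, b = 2, c = 0
log_b(a) = log_2(7) = 2.8074

Case 1: c = 0 < log_2(7) = 2.8074
T(n) = O(n^(log_2 7))

For T(n) = 7T(n/2) + O(n^0): log_2(7) = 2.8074. This is Case 1 of the Master Theorem (c < log_b(a), work dominated by leaves), giving O(n^(log_2 7)).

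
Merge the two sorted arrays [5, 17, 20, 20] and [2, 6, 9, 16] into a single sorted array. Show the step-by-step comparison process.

Merging process:

Compare 5 vs 2: take 2 from right. Merged: [2]
Compare 5 vs 6: take 5 from left. Merged: [2, 5]
Compare 17 vs 6: take 6 from right. Merged: [2, 5, 6]
Compare 17 vs 9: take 9 from right. Merged: [2, 5, 6, 9]
Compare 17 vs 16: take 16 from right. Merged: [2, 5, 6, 9, 16]
Append remaining from left: [17, 20, 20]. Merged: [2, 5, 6, 9, 16, 17, 20, 20]

Final merged array: [2, 5, 6, 9, 16, 17, 20, 20]
Total comparisons: 5

The merged array is [2, 5, 6, 9, 16, 17, 20, 20], requiring 5 comparisons. The merge step runs in O(n) time where n is the total number of elements.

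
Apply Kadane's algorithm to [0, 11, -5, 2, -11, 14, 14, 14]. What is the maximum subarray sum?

Using Kadane's algorithm on [0, 11, -5, 2, -11, 14, 14, 14]:

Scanning through the array:
Position 1 (value 11): max_ending_here = 11, max_so_far = 11
Position 2 (value -5): max_ending_here = 6, max_so_far = 11
Position 3 (value 2): max_ending_here = 8, max_so_far = 11
Position 4 (value -11): max_ending_here = -3, max_so_far = 11
Position 5 (value 14): max_ending_here = 14, max_so_far = 14
Position 6 (value 14): max_ending_here = 28, max_so_far = 28
Position 7 (value 14): max_ending_here = 42, max_so_far = 42

Maximum subarray: [14, 14, 14]
Maximum sum: 42

The maximum subarray is [14, 14, 14] with sum 42. This subarray runs from index 5 to index 7.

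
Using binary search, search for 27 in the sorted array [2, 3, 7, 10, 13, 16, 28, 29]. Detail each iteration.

Binary search for 27 in [2, 3, 7, 10, 13, 16, 28, 29]:

lo=0, hi=7, mid=3, arr[mid]=10 -> 10 < 27, search right half
lo=4, hi=7, mid=5, arr[mid]=16 -> 16 < 27, search right half
lo=6, hi=7, mid=6, arr[mid]=28 -> 28 > 27, search left half
lo=6 > hi=5, target 27 not found

Binary search determines that 27 is not in the array after 3 comparisons. The search space was exhausted without finding the target.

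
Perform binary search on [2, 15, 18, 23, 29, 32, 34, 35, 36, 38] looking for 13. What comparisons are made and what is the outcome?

Binary search for 13 in [2, 15, 18, 23, 29, 32, 34, 35, 36, 38]:

lo=0, hi=9, mid=4, arr[mid]=29 -> 29 > 13, search left half
lo=0, hi=3, mid=1, arr[mid]=15 -> 15 > 13, search left half
lo=0, hi=0, mid=0, arr[mid]=2 -> 2 < 13, search right half
lo=1 > hi=0, target 13 not found

Binary search determines that 13 is not in the array after 3 comparisons. The search space was exhausted without finding the target.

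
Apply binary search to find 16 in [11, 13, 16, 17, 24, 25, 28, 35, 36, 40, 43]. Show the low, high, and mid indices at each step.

Binary search for 16 in [11, 13, 16, 17, 24, 25, 28, 35, 36, 40, 43]:

lo=0, hi=10, mid=5, arr[mid]=25 -> 25 > 16, search left half
lo=0, hi=4, mid=2, arr[mid]=16 -> Found target at index 2!

Binary search finds 16 at index 2 after 2 comparisons. The search repeatedly halves the search space by comparing with the middle element.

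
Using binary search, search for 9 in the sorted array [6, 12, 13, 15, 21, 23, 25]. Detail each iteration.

Binary search for 9 in [6, 12, 13, 15, 21, 23, 25]:

lo=0, hi=6, mid=3, arr[mid]=15 -> 15 > 9, search left half
lo=0, hi=2, mid=1, arr[mid]=12 -> 12 > 9, search left half
lo=0, hi=0, mid=0, arr[mid]=6 -> 6 < 9, search right half
lo=1 > hi=0, target 9 not found

Binary search determines that 9 is not in the array after 3 comparisons. The search space was exhausted without finding the target.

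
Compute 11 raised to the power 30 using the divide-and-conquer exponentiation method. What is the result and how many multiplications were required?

Computing 11^30 by squaring (build up from 11^1; each line after the first costs one multiplication):

11^1 = 11
11^2 = (11^1)^2 = 11^2 = 121
11^3 = 11 * 11^2 = 11 * 121 = 1331
11^6 = (11^3)^2 = 1331^2 = 1771561
11^7 = 11 * 11^6 = 11 * 1771561 = 19487171
11^14 = (11^7)^2 = 19487171^2 = 379749833583241
11^15 = 11 * 11^14 = 11 * 379749833583241 = 4177248169415651
11^30 = (11^15)^2 = 4177248169415651^2 = 17449402268886407318558803753801

Result: 17449402268886407318558803753801
Multiplications needed: 7 (7 lines after 11^1)

11^30 = 17449402268886407318558803753801. Using exponentiation by squaring, this requires 7 multiplications. The key idea: if the exponent is even, square the half-power; if odd, multiply by the base once.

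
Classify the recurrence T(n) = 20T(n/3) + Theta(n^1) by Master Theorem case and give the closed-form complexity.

Master Theorem for T(n) = 20T(n/3) + O(n^1):

a = 20, b = 3, c = 1
log_b(a) = log_3(20) = 2.7268

Case 1: c = 1 < log_3(20) = 2.7268
T(n) = O(n^(log_3 20))

For T(n) = 20T(n/3) + O(n^1): log_3(20) = 2.7268. This is Case 1 of the Master Theorem (c < log_b(a), work dominated by leaves), giving O(n^(log_3 20)).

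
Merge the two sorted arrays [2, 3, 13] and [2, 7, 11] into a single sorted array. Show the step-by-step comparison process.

Merging process:

Compare 2 vs 2: take 2 from left. Merged: [2]
Compare 3 vs 2: take 2 from right. Merged: [2, 2]
Compare 3 vs 7: take 3 from left. Merged: [2, 2, 3]
Compare 13 vs 7: take 7 from right. Merged: [2, 2, 3, 7]
Compare 13 vs 11: take 11 from right. Merged: [2, 2, 3, 7, 11]
Append remaining from left: [13]. Merged: [2, 2, 3, 7, 11, 13]

Final merged array: [2, 2, 3, 7, 11, 13]
Total comparisons: 5

The merged array is [2, 2, 3, 7, 11, 13], requiring 5 comparisons. The merge step runs in O(n) time where n is the total number of elements.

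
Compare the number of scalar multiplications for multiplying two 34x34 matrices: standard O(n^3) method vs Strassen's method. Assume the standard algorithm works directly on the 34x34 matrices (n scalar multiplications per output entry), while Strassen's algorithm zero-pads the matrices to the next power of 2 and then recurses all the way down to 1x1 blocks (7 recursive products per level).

Matrix multiplication for 34x34 matrices:

Strassen's algorithm requires power-of-2 dimensions. Pad 34x34 to 64x64 (next power of 2).

Standard algorithm: 34^3 = 39304 multiplications
Strassen's algorithm: 7^(log2(64)) = 7^6 = 117649 multiplications
Difference: 39304 - 117649 = -78345 (Strassen uses MORE here due to padding overhead — for small or just-over-power-of-2 n, padding can outweigh the per-level savings)

Standard: 39304 multiplications (34^3). Strassen: 117649 multiplications (7^6, after padding to 64x64). Strassen reduces 8 recursive multiplications to 7 at each level.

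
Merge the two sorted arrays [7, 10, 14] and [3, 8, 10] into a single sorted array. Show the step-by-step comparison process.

Merging process:

Compare 7 vs 3: take 3 from right. Merged: [3]
Compare 7 vs 8: take 7 from left. Merged: [3, 7]
Compare 10 vs 8: take 8 from right. Merged: [3, 7, 8]
Compare 10 vs 10: take 10 from left. Merged: [3, 7, 8, 10]
Compare 14 vs 10: take 10 from right. Merged: [3, 7, 8, 10, 10]
Append remaining from left: [14]. Merged: [3, 7, 8, 10, 10, 14]

Final merged array: [3, 7, 8, 10, 10, 14]
Total comparisons: 5

The merged array is [3, 7, 8, 10, 10, 14], requiring 5 comparisons. The merge step runs in O(n) time where n is the total number of elements.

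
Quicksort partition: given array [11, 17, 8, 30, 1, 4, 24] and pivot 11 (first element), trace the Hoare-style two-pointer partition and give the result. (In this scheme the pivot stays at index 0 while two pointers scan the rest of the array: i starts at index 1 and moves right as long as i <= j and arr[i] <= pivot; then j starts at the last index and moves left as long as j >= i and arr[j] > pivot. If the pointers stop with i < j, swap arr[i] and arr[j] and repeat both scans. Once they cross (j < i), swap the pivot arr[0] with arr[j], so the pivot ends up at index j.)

Hoare-style two-pointer partition with pivot = 11:

Initial array: [11, 17, 8, 30, 1, 4, 24]

Pointers start at i = 1, j = 6.
i stops at index 1 (arr[1]=17 > 11), j stops at index 5 (arr[5]=4 <= 11): swap arr[1] and arr[5], array becomes [11, 4, 8, 30, 1, 17, 24]
i stops at index 3 (arr[3]=30 > 11), j stops at index 4 (arr[4]=1 <= 11): swap arr[3] and arr[4], array becomes [11, 4, 8, 1, 30, 17, 24]
i ends at 4, j ends at 3: the pointers have crossed (j < i), so scanning stops.

Swap pivot arr[0] with arr[3] to place pivot at position 3: [1, 4, 8, 11, 30, 17, 24]
Pivot position: 3

After partitioning with pivot 11, the array becomes [1, 4, 8, 11, 30, 17, 24]. The pivot is placed at index 3. All elements to the left of the pivot are <= 11, and all elements to the right are > 11.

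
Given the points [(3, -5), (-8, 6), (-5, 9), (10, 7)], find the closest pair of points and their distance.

Computing all pairwise distances among 4 points:

d((3, -5), (-8, 6)) = 15.5563
d((3, -5), (-5, 9)) = 16.1245
d((3, -5), (10, 7)) = 13.8924
d((-8, 6), (-5, 9)) = 4.2426 <-- minimum
d((-8, 6), (10, 7)) = 18.0278
d((-5, 9), (10, 7)) = 15.1327

Closest pair: (-8, 6) and (-5, 9) with distance 4.2426

The closest pair is (-8, 6) and (-5, 9) with Euclidean distance 4.2426. For 4 points, brute-force pairwise comparison is shown above. For large n, the divide-and-conquer algorithm (sort by x, recurse on halves, check the dividing strip) achieves O(n log n).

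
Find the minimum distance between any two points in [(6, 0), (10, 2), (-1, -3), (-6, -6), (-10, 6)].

Computing all pairwise distances among 5 points:

d((6, 0), (10, 2)) = 4.4721 <-- minimum
d((6, 0), (-1, -3)) = 7.6158
d((6, 0), (-6, -6)) = 13.4164
d((6, 0), (-10, 6)) = 17.088
d((10, 2), (-1, -3)) = 12.083
d((10, 2), (-6, -6)) = 17.8885
d((10, 2), (-10, 6)) = 20.3961
d((-1, -3), (-6, -6)) = 5.831
d((-1, -3), (-10, 6)) = 12.7279
d((-6, -6), (-10, 6)) = 12.6491

Closest pair: (6, 0) and (10, 2) with distance 4.4721

The closest pair is (6, 0) and (10, 2) with Euclidean distance 4.4721. For 5 points, brute-force pairwise comparison is shown above. For large n, the divide-and-conquer algorithm (sort by x, recurse on halves, check the dividing strip) achieves O(n log n).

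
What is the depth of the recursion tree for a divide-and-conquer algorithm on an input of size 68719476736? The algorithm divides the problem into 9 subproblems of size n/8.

For divide and conquer with division factor 8:

Problem sizes at each level:
Level 0: 68719476736
Level 1: 8589934592
Level 2: 1073741824
Level 3: 134217728
Level 4: 16777216
Level 5: 2097152
Level 6: 262144
Level 7: 32768
Level 8: 4096
Level 9: 512
Level 10: 64
Level 11: 8
Level 12: 1

The root is level 0 and the size-1 base case is level 12 (the tree spans levels 0 through 12, i.e. 13 levels counting the root), so the depth is the number of divisions: log_8(68719476736) = 12

The recursion tree depth is log_8(68719476736) = 12. At each level, the problem size is divided by 8, so it takes 12 divisions to reduce to a base case of size 1. The algorithm makes 9 recursive calls at each level.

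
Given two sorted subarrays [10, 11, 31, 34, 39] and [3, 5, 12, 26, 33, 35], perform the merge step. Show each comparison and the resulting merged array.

Merging process:

Compare 10 vs 3: take 3 from right. Merged: [3]
Compare 10 vs 5: take 5 from right. Merged: [3, 5]
Compare 10 vs 12: take 10 from left. Merged: [3, 5, 10]
Compare 11 vs 12: take 11 from left. Merged: [3, 5, 10, 11]
Compare 31 vs 12: take 12 from right. Merged: [3, 5, 10, 11, 12]
Compare 31 vs 26: take 26 from right. Merged: [3, 5, 10, 11, 12, 26]
Compare 31 vs 33: take 31 from left. Merged: [3, 5, 10, 11, 12, 26, 31]
Compare 34 vs 33: take 33 from right. Merged: [3, 5, 10, 11, 12, 26, 31, 33]
Compare 34 vs 35: take 34 from left. Merged: [3, 5, 10, 11, 12, 26, 31, 33, 34]
Compare 39 vs 35: take 35 from right. Merged: [3, 5, 10, 11, 12, 26, 31, 33, 34, 35]
Append remaining from left: [39]. Merged: [3, 5, 10, 11, 12, 26, 31, 33, 34, 35, 39]

Final merged array: [3, 5, 10, 11, 12, 26, 31, 33, 34, 35, 39]
Total comparisons: 10

The merged array is [3, 5, 10, 11, 12, 26, 31, 33, 34, 35, 39], requiring 10 comparisons. The merge step runs in O(n) time where n is the total number of elements.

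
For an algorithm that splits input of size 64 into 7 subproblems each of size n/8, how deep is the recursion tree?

For divide and conquer with division factor 8:

Problem sizes at each level:
Level 0: 64
Level 1: 8
Level 2: 1

The root is level 0 and the size-1 base case is level 2 (the tree spans levels 0 through 2, i.e. 3 levels counting the root), so the depth is the number of divisions: log_8(64) = 2

The recursion tree depth is log_8(64) = 2. At each level, the problem size is divided by 8, so it takes 2 divisions to reduce to a base case of size 1. The algorithm makes 7 recursive calls at each level.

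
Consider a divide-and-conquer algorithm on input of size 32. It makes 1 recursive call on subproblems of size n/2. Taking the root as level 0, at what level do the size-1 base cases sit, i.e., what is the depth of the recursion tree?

For divide and conquer with division factor 2:

Problem sizes at each level:
Level 0: 32
Level 1: 16
Level 2: 8
Level 3: 4
Level 4: 2
Level 5: 1

The root is level 0 and the size-1 base case is level 5 (the tree spans levels 0 through 5, i.e. 6 levels counting the root), so the depth is the number of divisions: log_2(32) = 5

The recursion tree depth is log_2(32) = 5. At each level, the problem size is divided by 2, so it takes 5 divisions to reduce to a base case of size 1. The algorithm makes 1 recursive call at each level.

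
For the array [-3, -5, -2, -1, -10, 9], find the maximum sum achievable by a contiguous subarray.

Using Kadane's algorithm on [-3, -5, -2, -1, -10, 9]:

Scanning through the array:
Position 1 (value -5): max_ending_here = -5, max_so_far = -3
Position 2 (value -2): max_ending_here = -2, max_so_far = -2
Position 3 (value -1): max_ending_here = -1, max_so_far = -1
Position 4 (value -10): max_ending_here = -10, max_so_far = -1
Position 5 (value 9): max_ending_here = 9, max_so_far = 9

Maximum subarray: [9]
Maximum sum: 9

The maximum subarray is [9] with sum 9. This subarray runs from index 5 to index 5.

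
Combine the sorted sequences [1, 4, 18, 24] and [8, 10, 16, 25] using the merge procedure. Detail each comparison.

Merging process:

Compare 1 vs 8: take 1 from left. Merged: [1]
Compare 4 vs 8: take 4 from left. Merged: [1, 4]
Compare 18 vs 8: take 8 from right. Merged: [1, 4, 8]
Compare 18 vs 10: take 10 from right. Merged: [1, 4, 8, 10]
Compare 18 vs 16: take 16 from right. Merged: [1, 4, 8, 10, 16]
Compare 18 vs 25: take 18 from left. Merged: [1, 4, 8, 10, 16, 18]
Compare 24 vs 25: take 24 from left. Merged: [1, 4, 8, 10, 16, 18, 24]
Append remaining from right: [25]. Merged: [1, 4, 8, 10, 16, 18, 24, 25]

Final merged array: [1, 4, 8, 10, 16, 18, 24, 25]
Total comparisons: 7

The merged array is [1, 4, 8, 10, 16, 18, 24, 25], requiring 7 comparisons. The merge step runs in O(n) time where n is the total number of elements.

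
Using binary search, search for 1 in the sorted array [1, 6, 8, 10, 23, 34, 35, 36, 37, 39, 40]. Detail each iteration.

Binary search for 1 in [1, 6, 8, 10, 23, 34, 35, 36, 37, 39, 40]:

lo=0, hi=10, mid=5, arr[mid]=34 -> 34 > 1, search left half
lo=0, hi=4, mid=2, arr[mid]=8 -> 8 > 1, search left half
lo=0, hi=1, mid=0, arr[mid]=1 -> Found target at index 0!

Binary search finds 1 at index 0 after 3 comparisons. The search repeatedly halves the search space by comparing with the middle element.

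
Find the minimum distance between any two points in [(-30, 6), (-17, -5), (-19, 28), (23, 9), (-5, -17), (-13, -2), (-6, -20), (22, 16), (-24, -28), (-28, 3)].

Computing all pairwise distances among 10 points:

d((-30, 6), (-17, -5)) = 17.0294
d((-30, 6), (-19, 28)) = 24.5967
d((-30, 6), (23, 9)) = 53.0848
d((-30, 6), (-5, -17)) = 33.9706
d((-30, 6), (-13, -2)) = 18.7883
d((-30, 6), (-6, -20)) = 35.3836
d((-30, 6), (22, 16)) = 52.9528
d((-30, 6), (-24, -28)) = 34.5254
d((-30, 6), (-28, 3)) = 3.6056
d((-17, -5), (-19, 28)) = 33.0606
d((-17, -5), (23, 9)) = 42.3792
d((-17, -5), (-5, -17)) = 16.9706
d((-17, -5), (-13, -2)) = 5.0
d((-17, -5), (-6, -20)) = 18.6011
d((-17, -5), (22, 16)) = 44.2945
d((-17, -5), (-24, -28)) = 24.0416
d((-17, -5), (-28, 3)) = 13.6015
d((-19, 28), (23, 9)) = 46.0977
d((-19, 28), (-5, -17)) = 47.1275
d((-19, 28), (-13, -2)) = 30.5941
d((-19, 28), (-6, -20)) = 49.7293
d((-19, 28), (22, 16)) = 42.72
d((-19, 28), (-24, -28)) = 56.2228
d((-19, 28), (-28, 3)) = 26.5707
d((23, 9), (-5, -17)) = 38.2099
d((23, 9), (-13, -2)) = 37.6431
d((23, 9), (-6, -20)) = 41.0122
d((23, 9), (22, 16)) = 7.0711
d((23, 9), (-24, -28)) = 59.8164
d((23, 9), (-28, 3)) = 51.3517
d((-5, -17), (-13, -2)) = 17.0
d((-5, -17), (-6, -20)) = 3.1623 <-- minimum
d((-5, -17), (22, 16)) = 42.638
d((-5, -17), (-24, -28)) = 21.9545
d((-5, -17), (-28, 3)) = 30.4795
d((-13, -2), (-6, -20)) = 19.3132
d((-13, -2), (22, 16)) = 39.3573
d((-13, -2), (-24, -28)) = 28.2312
d((-13, -2), (-28, 3)) = 15.8114
d((-6, -20), (22, 16)) = 45.607
d((-6, -20), (-24, -28)) = 19.6977
d((-6, -20), (-28, 3)) = 31.8277
d((22, 16), (-24, -28)) = 63.6553
d((22, 16), (-28, 3)) = 51.6624
d((-24, -28), (-28, 3)) = 31.257

Closest pair: (-5, -17) and (-6, -20) with distance 3.1623

The closest pair is (-5, -17) and (-6, -20) with Euclidean distance 3.1623. For 10 points, brute-force pairwise comparison is shown above. For large n, the divide-and-conquer algorithm (sort by x, recurse on halves, check the dividing strip) achieves O(n log n).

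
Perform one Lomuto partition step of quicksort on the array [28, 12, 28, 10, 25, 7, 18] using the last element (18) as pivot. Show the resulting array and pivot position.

Lomuto partition with pivot = 18:

Initial array: [28, 12, 28, 10, 25, 7, 18]

arr[0]=28 > 18: no swap
arr[1]=12 <= 18: swap with position 0, array becomes [12, 28, 28, 10, 25, 7, 18]
arr[2]=28 > 18: no swap
arr[3]=10 <= 18: swap with position 1, array becomes [12, 10, 28, 28, 25, 7, 18]
arr[4]=25 > 18: no swap
arr[5]=7 <= 18: swap with position 2, array becomes [12, 10, 7, 28, 25, 28, 18]

Place pivot at position 3: [12, 10, 7, 18, 25, 28, 28]
Pivot position: 3

After partitioning with pivot 18, the array becomes [12, 10, 7, 18, 25, 28, 28]. The pivot is placed at index 3. All elements to the left of the pivot are <= 18, and all elements to the right are > 18.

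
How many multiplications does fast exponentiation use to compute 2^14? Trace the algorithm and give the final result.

Computing 2^14 by squaring (build up from 2^1; each line after the first costs one multiplication):

2^1 = 2
2^2 = (2^1)^2 = 2^2 = 4
2^3 = 2 * 2^2 = 2 * 4 = 8
2^6 = (2^3)^2 = 8^2 = 64
2^7 = 2 * 2^6 = 2 * 64 = 128
2^14 = (2^7)^2 = 128^2 = 16384

Result: 16384
Multiplications needed: 5 (5 lines after 2^1)

2^14 = 16384. Using exponentiation by squaring, this requires 5 multiplications. The key idea: if the exponent is even, square the half-power; if odd, multiply by the base once.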